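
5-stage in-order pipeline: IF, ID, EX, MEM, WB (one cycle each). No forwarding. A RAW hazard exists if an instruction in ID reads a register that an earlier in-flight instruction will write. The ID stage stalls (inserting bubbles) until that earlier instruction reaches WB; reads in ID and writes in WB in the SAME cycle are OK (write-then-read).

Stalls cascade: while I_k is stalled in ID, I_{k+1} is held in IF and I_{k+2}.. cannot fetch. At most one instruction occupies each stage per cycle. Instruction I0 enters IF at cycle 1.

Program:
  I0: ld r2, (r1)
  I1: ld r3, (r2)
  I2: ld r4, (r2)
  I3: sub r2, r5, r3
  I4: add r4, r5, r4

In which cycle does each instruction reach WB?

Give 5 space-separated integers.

I0 ld r2 <- r1: IF@1 ID@2 stall=0 (-) EX@3 MEM@4 WB@5
I1 ld r3 <- r2: IF@2 ID@3 stall=2 (RAW on I0.r2 (WB@5)) EX@6 MEM@7 WB@8
I2 ld r4 <- r2: IF@3 ID@6 stall=0 (-) EX@7 MEM@8 WB@9
I3 sub r2 <- r5,r3: IF@6 ID@7 stall=1 (RAW on I1.r3 (WB@8)) EX@9 MEM@10 WB@11
I4 add r4 <- r5,r4: IF@7 ID@9 stall=0 (-) EX@10 MEM@11 WB@12

Answer: 5 8 9 11 12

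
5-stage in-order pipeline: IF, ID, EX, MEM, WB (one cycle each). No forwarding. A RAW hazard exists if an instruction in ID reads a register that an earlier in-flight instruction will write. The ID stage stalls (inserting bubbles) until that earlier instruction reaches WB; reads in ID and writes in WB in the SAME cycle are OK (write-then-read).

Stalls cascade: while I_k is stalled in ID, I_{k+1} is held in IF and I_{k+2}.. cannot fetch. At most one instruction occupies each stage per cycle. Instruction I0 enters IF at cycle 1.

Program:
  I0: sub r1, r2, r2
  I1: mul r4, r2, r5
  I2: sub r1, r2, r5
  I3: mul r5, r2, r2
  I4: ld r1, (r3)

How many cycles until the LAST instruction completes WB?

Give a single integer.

I0 sub r1 <- r2,r2: IF@1 ID@2 stall=0 (-) EX@3 MEM@4 WB@5
I1 mul r4 <- r2,r5: IF@2 ID@3 stall=0 (-) EX@4 MEM@5 WB@6
I2 sub r1 <- r2,r5: IF@3 ID@4 stall=0 (-) EX@5 MEM@6 WB@7
I3 mul r5 <- r2,r2: IF@4 ID@5 stall=0 (-) EX@6 MEM@7 WB@8
I4 ld r1 <- r3: IF@5 ID@6 stall=0 (-) EX@7 MEM@8 WB@9

Answer: 9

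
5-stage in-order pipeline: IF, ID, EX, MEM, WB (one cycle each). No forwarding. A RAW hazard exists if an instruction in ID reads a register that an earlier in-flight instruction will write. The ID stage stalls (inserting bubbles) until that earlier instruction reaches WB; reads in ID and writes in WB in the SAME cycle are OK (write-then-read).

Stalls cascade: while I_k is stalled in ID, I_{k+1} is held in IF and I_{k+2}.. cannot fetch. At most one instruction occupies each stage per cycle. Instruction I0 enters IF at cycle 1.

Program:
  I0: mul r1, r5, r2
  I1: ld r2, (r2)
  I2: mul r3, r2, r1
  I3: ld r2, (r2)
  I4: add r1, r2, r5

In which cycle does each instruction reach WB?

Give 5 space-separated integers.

I0 mul r1 <- r5,r2: IF@1 ID@2 stall=0 (-) EX@3 MEM@4 WB@5
I1 ld r2 <- r2: IF@2 ID@3 stall=0 (-) EX@4 MEM@5 WB@6
I2 mul r3 <- r2,r1: IF@3 ID@4 stall=2 (RAW on I1.r2 (WB@6)) EX@7 MEM@8 WB@9
I3 ld r2 <- r2: IF@4 ID@7 stall=0 (-) EX@8 MEM@9 WB@10
I4 add r1 <- r2,r5: IF@7 ID@8 stall=2 (RAW on I3.r2 (WB@10)) EX@11 MEM@12 WB@13

Answer: 5 6 9 10 13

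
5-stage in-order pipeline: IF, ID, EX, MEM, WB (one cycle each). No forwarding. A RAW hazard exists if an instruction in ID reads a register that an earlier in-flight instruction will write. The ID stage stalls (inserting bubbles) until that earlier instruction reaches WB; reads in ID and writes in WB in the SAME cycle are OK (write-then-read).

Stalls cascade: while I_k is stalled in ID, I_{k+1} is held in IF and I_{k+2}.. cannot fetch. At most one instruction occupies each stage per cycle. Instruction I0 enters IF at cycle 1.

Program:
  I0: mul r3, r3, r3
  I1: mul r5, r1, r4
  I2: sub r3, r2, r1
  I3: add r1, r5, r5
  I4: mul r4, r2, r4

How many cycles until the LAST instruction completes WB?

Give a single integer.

I0 mul r3 <- r3,r3: IF@1 ID@2 stall=0 (-) EX@3 MEM@4 WB@5
I1 mul r5 <- r1,r4: IF@2 ID@3 stall=0 (-) EX@4 MEM@5 WB@6
I2 sub r3 <- r2,r1: IF@3 ID@4 stall=0 (-) EX@5 MEM@6 WB@7
I3 add r1 <- r5,r5: IF@4 ID@5 stall=1 (RAW on I1.r5 (WB@6)) EX@7 MEM@8 WB@9
I4 mul r4 <- r2,r4: IF@5 ID@7 stall=0 (-) EX@8 MEM@9 WB@10

Answer: 10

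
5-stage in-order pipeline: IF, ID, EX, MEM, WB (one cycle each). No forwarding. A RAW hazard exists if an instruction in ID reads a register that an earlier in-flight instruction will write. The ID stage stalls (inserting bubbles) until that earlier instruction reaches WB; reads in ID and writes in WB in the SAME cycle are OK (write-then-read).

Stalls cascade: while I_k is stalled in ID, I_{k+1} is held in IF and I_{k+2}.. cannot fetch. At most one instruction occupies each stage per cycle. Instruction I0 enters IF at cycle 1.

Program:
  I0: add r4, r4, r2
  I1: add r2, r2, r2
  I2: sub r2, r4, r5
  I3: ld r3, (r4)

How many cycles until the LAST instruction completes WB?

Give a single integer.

Answer: 9

Derivation:
I0 add r4 <- r4,r2: IF@1 ID@2 stall=0 (-) EX@3 MEM@4 WB@5
I1 add r2 <- r2,r2: IF@2 ID@3 stall=0 (-) EX@4 MEM@5 WB@6
I2 sub r2 <- r4,r5: IF@3 ID@4 stall=1 (RAW on I0.r4 (WB@5)) EX@6 MEM@7 WB@8
I3 ld r3 <- r4: IF@4 ID@6 stall=0 (-) EX@7 MEM@8 WB@9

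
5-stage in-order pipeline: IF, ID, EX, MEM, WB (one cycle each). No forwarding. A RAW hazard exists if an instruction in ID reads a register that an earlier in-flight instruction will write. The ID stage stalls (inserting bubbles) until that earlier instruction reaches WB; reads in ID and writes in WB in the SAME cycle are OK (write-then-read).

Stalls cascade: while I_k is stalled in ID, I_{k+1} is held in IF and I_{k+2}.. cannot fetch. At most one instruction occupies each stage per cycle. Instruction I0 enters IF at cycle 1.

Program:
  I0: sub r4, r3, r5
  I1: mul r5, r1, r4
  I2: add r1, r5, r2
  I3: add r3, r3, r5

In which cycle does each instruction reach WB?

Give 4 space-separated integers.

Answer: 5 8 11 12

Derivation:
I0 sub r4 <- r3,r5: IF@1 ID@2 stall=0 (-) EX@3 MEM@4 WB@5
I1 mul r5 <- r1,r4: IF@2 ID@3 stall=2 (RAW on I0.r4 (WB@5)) EX@6 MEM@7 WB@8
I2 add r1 <- r5,r2: IF@3 ID@6 stall=2 (RAW on I1.r5 (WB@8)) EX@9 MEM@10 WB@11
I3 add r3 <- r3,r5: IF@6 ID@9 stall=0 (-) EX@10 MEM@11 WB@12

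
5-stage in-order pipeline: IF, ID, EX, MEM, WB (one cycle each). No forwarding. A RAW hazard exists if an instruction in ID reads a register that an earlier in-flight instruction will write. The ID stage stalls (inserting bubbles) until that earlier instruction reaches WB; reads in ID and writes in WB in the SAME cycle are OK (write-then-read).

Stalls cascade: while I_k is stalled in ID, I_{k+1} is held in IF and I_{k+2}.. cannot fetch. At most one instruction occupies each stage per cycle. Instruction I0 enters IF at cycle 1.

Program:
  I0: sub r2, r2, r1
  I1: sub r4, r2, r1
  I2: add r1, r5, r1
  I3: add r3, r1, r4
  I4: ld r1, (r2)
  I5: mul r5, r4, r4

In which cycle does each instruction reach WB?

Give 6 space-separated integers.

Answer: 5 8 9 12 13 14

Derivation:
I0 sub r2 <- r2,r1: IF@1 ID@2 stall=0 (-) EX@3 MEM@4 WB@5
I1 sub r4 <- r2,r1: IF@2 ID@3 stall=2 (RAW on I0.r2 (WB@5)) EX@6 MEM@7 WB@8
I2 add r1 <- r5,r1: IF@3 ID@6 stall=0 (-) EX@7 MEM@8 WB@9
I3 add r3 <- r1,r4: IF@6 ID@7 stall=2 (RAW on I2.r1 (WB@9)) EX@10 MEM@11 WB@12
I4 ld r1 <- r2: IF@7 ID@10 stall=0 (-) EX@11 MEM@12 WB@13
I5 mul r5 <- r4,r4: IF@10 ID@11 stall=0 (-) EX@12 MEM@13 WB@14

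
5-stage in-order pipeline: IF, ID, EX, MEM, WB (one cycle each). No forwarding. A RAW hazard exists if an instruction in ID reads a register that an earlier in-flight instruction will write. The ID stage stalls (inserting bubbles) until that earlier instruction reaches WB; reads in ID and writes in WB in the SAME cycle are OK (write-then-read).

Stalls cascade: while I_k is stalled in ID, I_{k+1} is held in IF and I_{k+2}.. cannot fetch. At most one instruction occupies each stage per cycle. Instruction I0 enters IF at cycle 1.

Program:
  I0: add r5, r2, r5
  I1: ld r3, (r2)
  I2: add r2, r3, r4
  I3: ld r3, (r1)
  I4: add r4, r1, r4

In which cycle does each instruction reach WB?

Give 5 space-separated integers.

Answer: 5 6 9 10 11

Derivation:
I0 add r5 <- r2,r5: IF@1 ID@2 stall=0 (-) EX@3 MEM@4 WB@5
I1 ld r3 <- r2: IF@2 ID@3 stall=0 (-) EX@4 MEM@5 WB@6
I2 add r2 <- r3,r4: IF@3 ID@4 stall=2 (RAW on I1.r3 (WB@6)) EX@7 MEM@8 WB@9
I3 ld r3 <- r1: IF@4 ID@7 stall=0 (-) EX@8 MEM@9 WB@10
I4 add r4 <- r1,r4: IF@7 ID@8 stall=0 (-) EX@9 MEM@10 WB@11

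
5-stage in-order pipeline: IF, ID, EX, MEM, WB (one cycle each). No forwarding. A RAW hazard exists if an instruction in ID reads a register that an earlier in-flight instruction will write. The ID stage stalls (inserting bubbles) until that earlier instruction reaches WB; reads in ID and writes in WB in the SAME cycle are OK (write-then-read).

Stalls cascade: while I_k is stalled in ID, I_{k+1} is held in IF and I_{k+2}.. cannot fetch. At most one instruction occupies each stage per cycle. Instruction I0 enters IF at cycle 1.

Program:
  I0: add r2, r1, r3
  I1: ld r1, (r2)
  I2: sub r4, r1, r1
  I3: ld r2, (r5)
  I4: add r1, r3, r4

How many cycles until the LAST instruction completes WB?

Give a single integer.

I0 add r2 <- r1,r3: IF@1 ID@2 stall=0 (-) EX@3 MEM@4 WB@5
I1 ld r1 <- r2: IF@2 ID@3 stall=2 (RAW on I0.r2 (WB@5)) EX@6 MEM@7 WB@8
I2 sub r4 <- r1,r1: IF@3 ID@6 stall=2 (RAW on I1.r1 (WB@8)) EX@9 MEM@10 WB@11
I3 ld r2 <- r5: IF@6 ID@9 stall=0 (-) EX@10 MEM@11 WB@12
I4 add r1 <- r3,r4: IF@9 ID@10 stall=1 (RAW on I2.r4 (WB@11)) EX@12 MEM@13 WB@14

Answer: 14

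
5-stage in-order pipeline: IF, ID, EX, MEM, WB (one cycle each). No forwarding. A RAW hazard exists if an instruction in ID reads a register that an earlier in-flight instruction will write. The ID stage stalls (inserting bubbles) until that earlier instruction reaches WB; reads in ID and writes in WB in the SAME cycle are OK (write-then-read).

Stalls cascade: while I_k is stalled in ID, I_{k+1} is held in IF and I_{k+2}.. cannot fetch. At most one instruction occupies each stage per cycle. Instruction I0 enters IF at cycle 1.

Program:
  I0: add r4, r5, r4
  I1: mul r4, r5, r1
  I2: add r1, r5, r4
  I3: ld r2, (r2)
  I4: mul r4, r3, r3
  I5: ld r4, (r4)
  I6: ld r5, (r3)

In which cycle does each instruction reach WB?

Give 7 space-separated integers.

I0 add r4 <- r5,r4: IF@1 ID@2 stall=0 (-) EX@3 MEM@4 WB@5
I1 mul r4 <- r5,r1: IF@2 ID@3 stall=0 (-) EX@4 MEM@5 WB@6
I2 add r1 <- r5,r4: IF@3 ID@4 stall=2 (RAW on I1.r4 (WB@6)) EX@7 MEM@8 WB@9
I3 ld r2 <- r2: IF@4 ID@7 stall=0 (-) EX@8 MEM@9 WB@10
I4 mul r4 <- r3,r3: IF@7 ID@8 stall=0 (-) EX@9 MEM@10 WB@11
I5 ld r4 <- r4: IF@8 ID@9 stall=2 (RAW on I4.r4 (WB@11)) EX@12 MEM@13 WB@14
I6 ld r5 <- r3: IF@9 ID@12 stall=0 (-) EX@13 MEM@14 WB@15

Answer: 5 6 9 10 11 14 15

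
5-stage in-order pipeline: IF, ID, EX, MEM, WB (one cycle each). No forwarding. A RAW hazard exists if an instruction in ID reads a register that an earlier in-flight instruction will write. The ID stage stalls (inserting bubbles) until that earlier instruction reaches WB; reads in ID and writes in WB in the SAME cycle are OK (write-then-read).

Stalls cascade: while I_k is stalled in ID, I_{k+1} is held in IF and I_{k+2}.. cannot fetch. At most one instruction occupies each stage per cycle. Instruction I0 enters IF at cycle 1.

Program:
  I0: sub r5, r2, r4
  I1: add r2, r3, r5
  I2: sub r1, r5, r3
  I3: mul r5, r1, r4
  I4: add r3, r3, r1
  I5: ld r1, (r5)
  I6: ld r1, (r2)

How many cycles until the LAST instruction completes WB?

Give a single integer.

I0 sub r5 <- r2,r4: IF@1 ID@2 stall=0 (-) EX@3 MEM@4 WB@5
I1 add r2 <- r3,r5: IF@2 ID@3 stall=2 (RAW on I0.r5 (WB@5)) EX@6 MEM@7 WB@8
I2 sub r1 <- r5,r3: IF@3 ID@6 stall=0 (-) EX@7 MEM@8 WB@9
I3 mul r5 <- r1,r4: IF@6 ID@7 stall=2 (RAW on I2.r1 (WB@9)) EX@10 MEM@11 WB@12
I4 add r3 <- r3,r1: IF@7 ID@10 stall=0 (-) EX@11 MEM@12 WB@13
I5 ld r1 <- r5: IF@10 ID@11 stall=1 (RAW on I3.r5 (WB@12)) EX@13 MEM@14 WB@15
I6 ld r1 <- r2: IF@11 ID@13 stall=0 (-) EX@14 MEM@15 WB@16

Answer: 16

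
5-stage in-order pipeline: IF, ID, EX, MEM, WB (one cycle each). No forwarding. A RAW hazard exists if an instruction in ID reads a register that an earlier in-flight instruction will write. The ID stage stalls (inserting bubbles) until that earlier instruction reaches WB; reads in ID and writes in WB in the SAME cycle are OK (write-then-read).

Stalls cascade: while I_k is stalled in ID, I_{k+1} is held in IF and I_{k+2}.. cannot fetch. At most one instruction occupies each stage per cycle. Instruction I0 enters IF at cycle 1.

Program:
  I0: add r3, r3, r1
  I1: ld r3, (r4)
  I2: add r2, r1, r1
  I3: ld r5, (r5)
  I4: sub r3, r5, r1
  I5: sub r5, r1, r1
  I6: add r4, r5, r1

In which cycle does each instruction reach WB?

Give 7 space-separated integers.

I0 add r3 <- r3,r1: IF@1 ID@2 stall=0 (-) EX@3 MEM@4 WB@5
I1 ld r3 <- r4: IF@2 ID@3 stall=0 (-) EX@4 MEM@5 WB@6
I2 add r2 <- r1,r1: IF@3 ID@4 stall=0 (-) EX@5 MEM@6 WB@7
I3 ld r5 <- r5: IF@4 ID@5 stall=0 (-) EX@6 MEM@7 WB@8
I4 sub r3 <- r5,r1: IF@5 ID@6 stall=2 (RAW on I3.r5 (WB@8)) EX@9 MEM@10 WB@11
I5 sub r5 <- r1,r1: IF@6 ID@9 stall=0 (-) EX@10 MEM@11 WB@12
I6 add r4 <- r5,r1: IF@9 ID@10 stall=2 (RAW on I5.r5 (WB@12)) EX@13 MEM@14 WB@15

Answer: 5 6 7 8 11 12 15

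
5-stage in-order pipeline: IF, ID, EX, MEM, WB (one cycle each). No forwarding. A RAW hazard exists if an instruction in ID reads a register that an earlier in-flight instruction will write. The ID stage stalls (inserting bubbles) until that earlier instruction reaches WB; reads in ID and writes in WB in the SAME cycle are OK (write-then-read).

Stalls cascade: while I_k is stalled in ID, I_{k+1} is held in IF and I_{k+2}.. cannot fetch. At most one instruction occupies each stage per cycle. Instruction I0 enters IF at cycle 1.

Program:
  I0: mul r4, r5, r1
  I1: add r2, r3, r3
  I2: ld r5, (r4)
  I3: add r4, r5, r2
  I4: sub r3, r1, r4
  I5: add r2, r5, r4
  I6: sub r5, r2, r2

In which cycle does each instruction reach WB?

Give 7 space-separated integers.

I0 mul r4 <- r5,r1: IF@1 ID@2 stall=0 (-) EX@3 MEM@4 WB@5
I1 add r2 <- r3,r3: IF@2 ID@3 stall=0 (-) EX@4 MEM@5 WB@6
I2 ld r5 <- r4: IF@3 ID@4 stall=1 (RAW on I0.r4 (WB@5)) EX@6 MEM@7 WB@8
I3 add r4 <- r5,r2: IF@4 ID@6 stall=2 (RAW on I2.r5 (WB@8)) EX@9 MEM@10 WB@11
I4 sub r3 <- r1,r4: IF@6 ID@9 stall=2 (RAW on I3.r4 (WB@11)) EX@12 MEM@13 WB@14
I5 add r2 <- r5,r4: IF@9 ID@12 stall=0 (-) EX@13 MEM@14 WB@15
I6 sub r5 <- r2,r2: IF@12 ID@13 stall=2 (RAW on I5.r2 (WB@15)) EX@16 MEM@17 WB@18

Answer: 5 6 8 11 14 15 18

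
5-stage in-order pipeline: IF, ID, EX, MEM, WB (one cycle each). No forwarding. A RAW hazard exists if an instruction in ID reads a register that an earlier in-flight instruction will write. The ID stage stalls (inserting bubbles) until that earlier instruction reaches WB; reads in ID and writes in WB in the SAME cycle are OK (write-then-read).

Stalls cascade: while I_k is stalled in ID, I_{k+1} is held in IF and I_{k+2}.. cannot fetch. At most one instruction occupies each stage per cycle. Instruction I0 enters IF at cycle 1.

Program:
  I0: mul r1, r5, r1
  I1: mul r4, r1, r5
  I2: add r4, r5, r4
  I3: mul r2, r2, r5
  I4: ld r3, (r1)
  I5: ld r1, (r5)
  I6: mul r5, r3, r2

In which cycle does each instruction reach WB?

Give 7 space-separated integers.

Answer: 5 8 11 12 13 14 16

Derivation:
I0 mul r1 <- r5,r1: IF@1 ID@2 stall=0 (-) EX@3 MEM@4 WB@5
I1 mul r4 <- r1,r5: IF@2 ID@3 stall=2 (RAW on I0.r1 (WB@5)) EX@6 MEM@7 WB@8
I2 add r4 <- r5,r4: IF@3 ID@6 stall=2 (RAW on I1.r4 (WB@8)) EX@9 MEM@10 WB@11
I3 mul r2 <- r2,r5: IF@6 ID@9 stall=0 (-) EX@10 MEM@11 WB@12
I4 ld r3 <- r1: IF@9 ID@10 stall=0 (-) EX@11 MEM@12 WB@13
I5 ld r1 <- r5: IF@10 ID@11 stall=0 (-) EX@12 MEM@13 WB@14
I6 mul r5 <- r3,r2: IF@11 ID@12 stall=1 (RAW on I4.r3 (WB@13)) EX@14 MEM@15 WB@16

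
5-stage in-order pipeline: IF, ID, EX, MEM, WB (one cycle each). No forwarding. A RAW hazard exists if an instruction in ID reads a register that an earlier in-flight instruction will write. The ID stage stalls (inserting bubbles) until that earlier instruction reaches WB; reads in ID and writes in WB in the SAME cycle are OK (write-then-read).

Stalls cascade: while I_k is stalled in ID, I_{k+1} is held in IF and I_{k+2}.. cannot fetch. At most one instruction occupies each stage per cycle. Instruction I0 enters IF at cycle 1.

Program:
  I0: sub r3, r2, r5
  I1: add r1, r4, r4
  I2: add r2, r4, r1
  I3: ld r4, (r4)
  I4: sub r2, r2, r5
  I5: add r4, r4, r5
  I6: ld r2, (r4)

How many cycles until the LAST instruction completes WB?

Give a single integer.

Answer: 16

Derivation:
I0 sub r3 <- r2,r5: IF@1 ID@2 stall=0 (-) EX@3 MEM@4 WB@5
I1 add r1 <- r4,r4: IF@2 ID@3 stall=0 (-) EX@4 MEM@5 WB@6
I2 add r2 <- r4,r1: IF@3 ID@4 stall=2 (RAW on I1.r1 (WB@6)) EX@7 MEM@8 WB@9
I3 ld r4 <- r4: IF@4 ID@7 stall=0 (-) EX@8 MEM@9 WB@10
I4 sub r2 <- r2,r5: IF@7 ID@8 stall=1 (RAW on I2.r2 (WB@9)) EX@10 MEM@11 WB@12
I5 add r4 <- r4,r5: IF@8 ID@10 stall=0 (-) EX@11 MEM@12 WB@13
I6 ld r2 <- r4: IF@10 ID@11 stall=2 (RAW on I5.r4 (WB@13)) EX@14 MEM@15 WB@16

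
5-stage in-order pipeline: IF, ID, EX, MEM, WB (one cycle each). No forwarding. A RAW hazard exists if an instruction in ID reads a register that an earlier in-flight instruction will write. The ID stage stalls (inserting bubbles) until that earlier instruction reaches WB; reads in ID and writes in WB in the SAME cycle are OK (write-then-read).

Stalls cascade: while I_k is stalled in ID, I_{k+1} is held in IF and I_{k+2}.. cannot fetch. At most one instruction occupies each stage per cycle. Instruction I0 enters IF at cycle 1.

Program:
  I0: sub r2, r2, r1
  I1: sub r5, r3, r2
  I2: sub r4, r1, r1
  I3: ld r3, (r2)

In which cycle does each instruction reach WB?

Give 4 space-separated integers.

I0 sub r2 <- r2,r1: IF@1 ID@2 stall=0 (-) EX@3 MEM@4 WB@5
I1 sub r5 <- r3,r2: IF@2 ID@3 stall=2 (RAW on I0.r2 (WB@5)) EX@6 MEM@7 WB@8
I2 sub r4 <- r1,r1: IF@3 ID@6 stall=0 (-) EX@7 MEM@8 WB@9
I3 ld r3 <- r2: IF@6 ID@7 stall=0 (-) EX@8 MEM@9 WB@10

Answer: 5 8 9 10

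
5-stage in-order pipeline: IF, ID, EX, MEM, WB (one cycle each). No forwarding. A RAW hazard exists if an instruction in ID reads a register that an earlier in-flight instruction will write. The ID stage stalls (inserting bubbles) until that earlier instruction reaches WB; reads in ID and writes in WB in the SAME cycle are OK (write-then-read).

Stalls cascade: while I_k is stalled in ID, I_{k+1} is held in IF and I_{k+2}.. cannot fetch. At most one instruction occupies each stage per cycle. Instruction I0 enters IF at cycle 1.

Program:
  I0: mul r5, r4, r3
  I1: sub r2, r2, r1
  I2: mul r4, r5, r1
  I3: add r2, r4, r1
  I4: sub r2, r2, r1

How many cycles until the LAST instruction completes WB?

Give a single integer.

Answer: 14

Derivation:
I0 mul r5 <- r4,r3: IF@1 ID@2 stall=0 (-) EX@3 MEM@4 WB@5
I1 sub r2 <- r2,r1: IF@2 ID@3 stall=0 (-) EX@4 MEM@5 WB@6
I2 mul r4 <- r5,r1: IF@3 ID@4 stall=1 (RAW on I0.r5 (WB@5)) EX@6 MEM@7 WB@8
I3 add r2 <- r4,r1: IF@4 ID@6 stall=2 (RAW on I2.r4 (WB@8)) EX@9 MEM@10 WB@11
I4 sub r2 <- r2,r1: IF@6 ID@9 stall=2 (RAW on I3.r2 (WB@11)) EX@12 MEM@13 WB@14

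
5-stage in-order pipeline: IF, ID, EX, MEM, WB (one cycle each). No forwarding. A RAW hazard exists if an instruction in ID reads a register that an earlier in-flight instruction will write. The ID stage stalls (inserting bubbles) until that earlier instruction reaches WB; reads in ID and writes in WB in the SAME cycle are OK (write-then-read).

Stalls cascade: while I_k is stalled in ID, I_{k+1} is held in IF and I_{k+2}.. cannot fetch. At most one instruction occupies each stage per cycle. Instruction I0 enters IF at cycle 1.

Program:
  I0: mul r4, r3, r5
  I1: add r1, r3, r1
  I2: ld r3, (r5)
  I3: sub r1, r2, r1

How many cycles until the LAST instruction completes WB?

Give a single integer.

Answer: 9

Derivation:
I0 mul r4 <- r3,r5: IF@1 ID@2 stall=0 (-) EX@3 MEM@4 WB@5
I1 add r1 <- r3,r1: IF@2 ID@3 stall=0 (-) EX@4 MEM@5 WB@6
I2 ld r3 <- r5: IF@3 ID@4 stall=0 (-) EX@5 MEM@6 WB@7
I3 sub r1 <- r2,r1: IF@4 ID@5 stall=1 (RAW on I1.r1 (WB@6)) EX@7 MEM@8 WB@9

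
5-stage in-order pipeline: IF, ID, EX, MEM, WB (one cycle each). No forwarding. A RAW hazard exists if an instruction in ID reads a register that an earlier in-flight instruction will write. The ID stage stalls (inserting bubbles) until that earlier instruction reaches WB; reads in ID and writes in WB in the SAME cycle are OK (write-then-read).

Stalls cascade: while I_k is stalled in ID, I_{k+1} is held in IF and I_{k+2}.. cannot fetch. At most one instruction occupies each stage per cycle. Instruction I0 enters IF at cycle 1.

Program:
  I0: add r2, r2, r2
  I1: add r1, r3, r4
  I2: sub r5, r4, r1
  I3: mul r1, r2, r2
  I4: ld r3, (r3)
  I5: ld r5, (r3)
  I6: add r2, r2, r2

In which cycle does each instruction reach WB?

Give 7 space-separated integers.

Answer: 5 6 9 10 11 14 15

Derivation:
I0 add r2 <- r2,r2: IF@1 ID@2 stall=0 (-) EX@3 MEM@4 WB@5
I1 add r1 <- r3,r4: IF@2 ID@3 stall=0 (-) EX@4 MEM@5 WB@6
I2 sub r5 <- r4,r1: IF@3 ID@4 stall=2 (RAW on I1.r1 (WB@6)) EX@7 MEM@8 WB@9
I3 mul r1 <- r2,r2: IF@4 ID@7 stall=0 (-) EX@8 MEM@9 WB@10
I4 ld r3 <- r3: IF@7 ID@8 stall=0 (-) EX@9 MEM@10 WB@11
I5 ld r5 <- r3: IF@8 ID@9 stall=2 (RAW on I4.r3 (WB@11)) EX@12 MEM@13 WB@14
I6 add r2 <- r2,r2: IF@9 ID@12 stall=0 (-) EX@13 MEM@14 WB@15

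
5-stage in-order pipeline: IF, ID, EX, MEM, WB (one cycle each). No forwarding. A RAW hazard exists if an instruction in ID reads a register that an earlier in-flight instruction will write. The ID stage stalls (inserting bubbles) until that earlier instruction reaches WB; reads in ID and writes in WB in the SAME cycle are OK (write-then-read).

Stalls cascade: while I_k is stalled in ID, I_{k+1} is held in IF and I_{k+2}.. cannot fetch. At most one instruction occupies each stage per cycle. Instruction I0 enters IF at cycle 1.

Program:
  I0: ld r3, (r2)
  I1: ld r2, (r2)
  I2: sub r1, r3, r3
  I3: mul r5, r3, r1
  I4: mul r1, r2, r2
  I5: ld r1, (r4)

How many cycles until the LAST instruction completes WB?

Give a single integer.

I0 ld r3 <- r2: IF@1 ID@2 stall=0 (-) EX@3 MEM@4 WB@5
I1 ld r2 <- r2: IF@2 ID@3 stall=0 (-) EX@4 MEM@5 WB@6
I2 sub r1 <- r3,r3: IF@3 ID@4 stall=1 (RAW on I0.r3 (WB@5)) EX@6 MEM@7 WB@8
I3 mul r5 <- r3,r1: IF@4 ID@6 stall=2 (RAW on I2.r1 (WB@8)) EX@9 MEM@10 WB@11
I4 mul r1 <- r2,r2: IF@6 ID@9 stall=0 (-) EX@10 MEM@11 WB@12
I5 ld r1 <- r4: IF@9 ID@10 stall=0 (-) EX@11 MEM@12 WB@13

Answer: 13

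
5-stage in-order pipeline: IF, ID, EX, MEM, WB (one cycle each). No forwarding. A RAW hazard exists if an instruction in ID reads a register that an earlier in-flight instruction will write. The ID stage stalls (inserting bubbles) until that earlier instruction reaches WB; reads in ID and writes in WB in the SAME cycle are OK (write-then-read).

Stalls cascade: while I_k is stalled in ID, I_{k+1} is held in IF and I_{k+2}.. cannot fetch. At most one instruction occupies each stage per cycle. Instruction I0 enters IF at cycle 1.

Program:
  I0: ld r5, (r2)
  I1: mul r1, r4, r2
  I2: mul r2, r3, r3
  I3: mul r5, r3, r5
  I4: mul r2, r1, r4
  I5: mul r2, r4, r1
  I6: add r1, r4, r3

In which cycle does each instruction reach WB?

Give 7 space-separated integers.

I0 ld r5 <- r2: IF@1 ID@2 stall=0 (-) EX@3 MEM@4 WB@5
I1 mul r1 <- r4,r2: IF@2 ID@3 stall=0 (-) EX@4 MEM@5 WB@6
I2 mul r2 <- r3,r3: IF@3 ID@4 stall=0 (-) EX@5 MEM@6 WB@7
I3 mul r5 <- r3,r5: IF@4 ID@5 stall=0 (-) EX@6 MEM@7 WB@8
I4 mul r2 <- r1,r4: IF@5 ID@6 stall=0 (-) EX@7 MEM@8 WB@9
I5 mul r2 <- r4,r1: IF@6 ID@7 stall=0 (-) EX@8 MEM@9 WB@10
I6 add r1 <- r4,r3: IF@7 ID@8 stall=0 (-) EX@9 MEM@10 WB@11

Answer: 5 6 7 8 9 10 11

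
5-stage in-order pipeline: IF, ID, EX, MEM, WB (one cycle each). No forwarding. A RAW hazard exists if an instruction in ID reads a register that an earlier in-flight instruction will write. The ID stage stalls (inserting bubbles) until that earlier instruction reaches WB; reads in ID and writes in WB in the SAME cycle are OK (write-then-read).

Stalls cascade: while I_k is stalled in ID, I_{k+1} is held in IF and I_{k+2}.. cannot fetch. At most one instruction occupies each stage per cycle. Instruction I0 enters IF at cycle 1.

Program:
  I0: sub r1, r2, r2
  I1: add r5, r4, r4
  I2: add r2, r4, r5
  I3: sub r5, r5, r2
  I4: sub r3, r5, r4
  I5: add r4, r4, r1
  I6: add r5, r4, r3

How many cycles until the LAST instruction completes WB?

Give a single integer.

I0 sub r1 <- r2,r2: IF@1 ID@2 stall=0 (-) EX@3 MEM@4 WB@5
I1 add r5 <- r4,r4: IF@2 ID@3 stall=0 (-) EX@4 MEM@5 WB@6
I2 add r2 <- r4,r5: IF@3 ID@4 stall=2 (RAW on I1.r5 (WB@6)) EX@7 MEM@8 WB@9
I3 sub r5 <- r5,r2: IF@4 ID@7 stall=2 (RAW on I2.r2 (WB@9)) EX@10 MEM@11 WB@12
I4 sub r3 <- r5,r4: IF@7 ID@10 stall=2 (RAW on I3.r5 (WB@12)) EX@13 MEM@14 WB@15
I5 add r4 <- r4,r1: IF@10 ID@13 stall=0 (-) EX@14 MEM@15 WB@16
I6 add r5 <- r4,r3: IF@13 ID@14 stall=2 (RAW on I5.r4 (WB@16)) EX@17 MEM@18 WB@19

Answer: 19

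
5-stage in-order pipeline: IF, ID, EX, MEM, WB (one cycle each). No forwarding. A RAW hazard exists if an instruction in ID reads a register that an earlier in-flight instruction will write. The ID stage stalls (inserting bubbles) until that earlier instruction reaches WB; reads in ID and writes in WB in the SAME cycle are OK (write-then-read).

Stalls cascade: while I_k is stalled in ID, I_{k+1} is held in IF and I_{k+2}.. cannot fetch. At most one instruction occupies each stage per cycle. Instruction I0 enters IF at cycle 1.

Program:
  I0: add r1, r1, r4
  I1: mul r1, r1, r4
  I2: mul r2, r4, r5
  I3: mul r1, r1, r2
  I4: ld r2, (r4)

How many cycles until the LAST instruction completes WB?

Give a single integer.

Answer: 13

Derivation:
I0 add r1 <- r1,r4: IF@1 ID@2 stall=0 (-) EX@3 MEM@4 WB@5
I1 mul r1 <- r1,r4: IF@2 ID@3 stall=2 (RAW on I0.r1 (WB@5)) EX@6 MEM@7 WB@8
I2 mul r2 <- r4,r5: IF@3 ID@6 stall=0 (-) EX@7 MEM@8 WB@9
I3 mul r1 <- r1,r2: IF@6 ID@7 stall=2 (RAW on I2.r2 (WB@9)) EX@10 MEM@11 WB@12
I4 ld r2 <- r4: IF@7 ID@10 stall=0 (-) EX@11 MEM@12 WB@13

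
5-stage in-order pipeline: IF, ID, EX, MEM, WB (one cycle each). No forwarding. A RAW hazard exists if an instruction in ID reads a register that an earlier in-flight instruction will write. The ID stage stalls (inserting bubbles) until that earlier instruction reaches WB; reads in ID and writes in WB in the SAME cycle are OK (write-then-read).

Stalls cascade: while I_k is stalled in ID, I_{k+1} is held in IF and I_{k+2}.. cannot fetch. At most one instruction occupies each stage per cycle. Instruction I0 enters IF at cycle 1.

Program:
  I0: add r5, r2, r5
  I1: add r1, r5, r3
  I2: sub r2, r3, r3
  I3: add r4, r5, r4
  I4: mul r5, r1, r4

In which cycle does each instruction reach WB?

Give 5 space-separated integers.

Answer: 5 8 9 10 13

Derivation:
I0 add r5 <- r2,r5: IF@1 ID@2 stall=0 (-) EX@3 MEM@4 WB@5
I1 add r1 <- r5,r3: IF@2 ID@3 stall=2 (RAW on I0.r5 (WB@5)) EX@6 MEM@7 WB@8
I2 sub r2 <- r3,r3: IF@3 ID@6 stall=0 (-) EX@7 MEM@8 WB@9
I3 add r4 <- r5,r4: IF@6 ID@7 stall=0 (-) EX@8 MEM@9 WB@10
I4 mul r5 <- r1,r4: IF@7 ID@8 stall=2 (RAW on I3.r4 (WB@10)) EX@11 MEM@12 WB@13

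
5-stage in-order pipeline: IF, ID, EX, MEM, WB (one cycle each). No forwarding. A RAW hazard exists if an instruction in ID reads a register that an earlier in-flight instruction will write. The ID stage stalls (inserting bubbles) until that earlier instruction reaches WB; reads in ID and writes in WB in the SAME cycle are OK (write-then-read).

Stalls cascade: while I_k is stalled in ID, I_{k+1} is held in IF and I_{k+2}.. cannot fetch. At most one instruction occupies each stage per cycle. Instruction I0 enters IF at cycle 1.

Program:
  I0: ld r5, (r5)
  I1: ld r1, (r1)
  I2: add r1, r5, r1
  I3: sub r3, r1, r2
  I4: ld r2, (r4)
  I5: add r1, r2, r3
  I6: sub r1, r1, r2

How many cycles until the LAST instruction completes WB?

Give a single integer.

I0 ld r5 <- r5: IF@1 ID@2 stall=0 (-) EX@3 MEM@4 WB@5
I1 ld r1 <- r1: IF@2 ID@3 stall=0 (-) EX@4 MEM@5 WB@6
I2 add r1 <- r5,r1: IF@3 ID@4 stall=2 (RAW on I1.r1 (WB@6)) EX@7 MEM@8 WB@9
I3 sub r3 <- r1,r2: IF@4 ID@7 stall=2 (RAW on I2.r1 (WB@9)) EX@10 MEM@11 WB@12
I4 ld r2 <- r4: IF@7 ID@10 stall=0 (-) EX@11 MEM@12 WB@13
I5 add r1 <- r2,r3: IF@10 ID@11 stall=2 (RAW on I4.r2 (WB@13)) EX@14 MEM@15 WB@16
I6 sub r1 <- r1,r2: IF@11 ID@14 stall=2 (RAW on I5.r1 (WB@16)) EX@17 MEM@18 WB@19

Answer: 19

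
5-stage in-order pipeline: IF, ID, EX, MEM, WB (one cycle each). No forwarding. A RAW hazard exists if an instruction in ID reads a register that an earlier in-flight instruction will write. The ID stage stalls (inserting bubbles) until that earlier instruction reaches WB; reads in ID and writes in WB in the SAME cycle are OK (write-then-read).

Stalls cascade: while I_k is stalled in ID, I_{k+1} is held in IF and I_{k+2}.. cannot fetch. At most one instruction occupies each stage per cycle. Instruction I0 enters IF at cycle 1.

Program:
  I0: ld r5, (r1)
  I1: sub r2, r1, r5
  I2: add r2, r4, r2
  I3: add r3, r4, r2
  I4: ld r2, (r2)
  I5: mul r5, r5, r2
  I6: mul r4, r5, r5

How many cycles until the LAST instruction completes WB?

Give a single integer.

Answer: 21

Derivation:
I0 ld r5 <- r1: IF@1 ID@2 stall=0 (-) EX@3 MEM@4 WB@5
I1 sub r2 <- r1,r5: IF@2 ID@3 stall=2 (RAW on I0.r5 (WB@5)) EX@6 MEM@7 WB@8
I2 add r2 <- r4,r2: IF@3 ID@6 stall=2 (RAW on I1.r2 (WB@8)) EX@9 MEM@10 WB@11
I3 add r3 <- r4,r2: IF@6 ID@9 stall=2 (RAW on I2.r2 (WB@11)) EX@12 MEM@13 WB@14
I4 ld r2 <- r2: IF@9 ID@12 stall=0 (-) EX@13 MEM@14 WB@15
I5 mul r5 <- r5,r2: IF@12 ID@13 stall=2 (RAW on I4.r2 (WB@15)) EX@16 MEM@17 WB@18
I6 mul r4 <- r5,r5: IF@13 ID@16 stall=2 (RAW on I5.r5 (WB@18)) EX@19 MEM@20 WB@21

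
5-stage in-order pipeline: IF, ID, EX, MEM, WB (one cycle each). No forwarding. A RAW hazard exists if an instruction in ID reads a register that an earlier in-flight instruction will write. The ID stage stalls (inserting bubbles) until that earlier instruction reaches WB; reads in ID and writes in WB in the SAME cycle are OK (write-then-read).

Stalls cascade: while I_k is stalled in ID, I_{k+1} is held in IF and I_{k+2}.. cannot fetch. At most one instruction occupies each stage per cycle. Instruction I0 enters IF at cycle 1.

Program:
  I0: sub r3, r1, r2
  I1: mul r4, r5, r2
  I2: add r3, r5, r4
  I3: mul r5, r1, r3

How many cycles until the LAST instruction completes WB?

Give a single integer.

Answer: 12

Derivation:
I0 sub r3 <- r1,r2: IF@1 ID@2 stall=0 (-) EX@3 MEM@4 WB@5
I1 mul r4 <- r5,r2: IF@2 ID@3 stall=0 (-) EX@4 MEM@5 WB@6
I2 add r3 <- r5,r4: IF@3 ID@4 stall=2 (RAW on I1.r4 (WB@6)) EX@7 MEM@8 WB@9
I3 mul r5 <- r1,r3: IF@4 ID@7 stall=2 (RAW on I2.r3 (WB@9)) EX@10 MEM@11 WB@12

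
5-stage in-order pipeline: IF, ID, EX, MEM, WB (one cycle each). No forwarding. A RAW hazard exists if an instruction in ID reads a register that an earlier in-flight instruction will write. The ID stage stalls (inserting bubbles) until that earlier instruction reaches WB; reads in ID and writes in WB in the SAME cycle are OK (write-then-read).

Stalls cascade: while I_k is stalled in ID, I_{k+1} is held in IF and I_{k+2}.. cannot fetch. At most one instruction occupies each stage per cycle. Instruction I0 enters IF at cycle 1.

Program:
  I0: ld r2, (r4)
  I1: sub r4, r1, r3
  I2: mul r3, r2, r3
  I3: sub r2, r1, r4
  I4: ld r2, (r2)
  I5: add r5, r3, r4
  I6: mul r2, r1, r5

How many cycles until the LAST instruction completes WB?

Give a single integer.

Answer: 16

Derivation:
I0 ld r2 <- r4: IF@1 ID@2 stall=0 (-) EX@3 MEM@4 WB@5
I1 sub r4 <- r1,r3: IF@2 ID@3 stall=0 (-) EX@4 MEM@5 WB@6
I2 mul r3 <- r2,r3: IF@3 ID@4 stall=1 (RAW on I0.r2 (WB@5)) EX@6 MEM@7 WB@8
I3 sub r2 <- r1,r4: IF@4 ID@6 stall=0 (-) EX@7 MEM@8 WB@9
I4 ld r2 <- r2: IF@6 ID@7 stall=2 (RAW on I3.r2 (WB@9)) EX@10 MEM@11 WB@12
I5 add r5 <- r3,r4: IF@7 ID@10 stall=0 (-) EX@11 MEM@12 WB@13
I6 mul r2 <- r1,r5: IF@10 ID@11 stall=2 (RAW on I5.r5 (WB@13)) EX@14 MEM@15 WB@16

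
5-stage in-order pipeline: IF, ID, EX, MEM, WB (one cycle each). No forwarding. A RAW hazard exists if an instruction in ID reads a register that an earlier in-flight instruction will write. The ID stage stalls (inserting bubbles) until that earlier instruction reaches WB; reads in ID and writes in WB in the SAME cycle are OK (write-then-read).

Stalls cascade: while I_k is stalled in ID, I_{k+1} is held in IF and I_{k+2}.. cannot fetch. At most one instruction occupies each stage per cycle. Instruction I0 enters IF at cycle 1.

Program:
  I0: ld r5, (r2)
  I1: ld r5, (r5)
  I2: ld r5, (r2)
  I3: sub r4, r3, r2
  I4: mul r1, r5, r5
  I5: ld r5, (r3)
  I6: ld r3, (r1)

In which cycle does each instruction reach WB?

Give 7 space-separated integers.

Answer: 5 8 9 10 12 13 15

Derivation:
I0 ld r5 <- r2: IF@1 ID@2 stall=0 (-) EX@3 MEM@4 WB@5
I1 ld r5 <- r5: IF@2 ID@3 stall=2 (RAW on I0.r5 (WB@5)) EX@6 MEM@7 WB@8
I2 ld r5 <- r2: IF@3 ID@6 stall=0 (-) EX@7 MEM@8 WB@9
I3 sub r4 <- r3,r2: IF@6 ID@7 stall=0 (-) EX@8 MEM@9 WB@10
I4 mul r1 <- r5,r5: IF@7 ID@8 stall=1 (RAW on I2.r5 (WB@9)) EX@10 MEM@11 WB@12
I5 ld r5 <- r3: IF@8 ID@10 stall=0 (-) EX@11 MEM@12 WB@13
I6 ld r3 <- r1: IF@10 ID@11 stall=1 (RAW on I4.r1 (WB@12)) EX@13 MEM@14 WB@15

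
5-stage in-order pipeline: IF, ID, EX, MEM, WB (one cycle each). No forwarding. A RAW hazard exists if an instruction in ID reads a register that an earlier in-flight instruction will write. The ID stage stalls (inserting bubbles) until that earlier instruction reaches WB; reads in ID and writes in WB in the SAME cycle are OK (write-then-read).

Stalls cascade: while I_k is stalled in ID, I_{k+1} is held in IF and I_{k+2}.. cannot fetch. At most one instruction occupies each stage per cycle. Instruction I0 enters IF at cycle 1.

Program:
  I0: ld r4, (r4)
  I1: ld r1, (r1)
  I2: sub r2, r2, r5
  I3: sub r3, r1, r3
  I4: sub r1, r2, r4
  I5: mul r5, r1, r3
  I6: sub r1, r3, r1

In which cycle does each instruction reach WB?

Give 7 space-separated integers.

Answer: 5 6 7 9 10 13 14

Derivation:
I0 ld r4 <- r4: IF@1 ID@2 stall=0 (-) EX@3 MEM@4 WB@5
I1 ld r1 <- r1: IF@2 ID@3 stall=0 (-) EX@4 MEM@5 WB@6
I2 sub r2 <- r2,r5: IF@3 ID@4 stall=0 (-) EX@5 MEM@6 WB@7
I3 sub r3 <- r1,r3: IF@4 ID@5 stall=1 (RAW on I1.r1 (WB@6)) EX@7 MEM@8 WB@9
I4 sub r1 <- r2,r4: IF@5 ID@7 stall=0 (-) EX@8 MEM@9 WB@10
I5 mul r5 <- r1,r3: IF@7 ID@8 stall=2 (RAW on I4.r1 (WB@10)) EX@11 MEM@12 WB@13
I6 sub r1 <- r3,r1: IF@8 ID@11 stall=0 (-) EX@12 MEM@13 WB@14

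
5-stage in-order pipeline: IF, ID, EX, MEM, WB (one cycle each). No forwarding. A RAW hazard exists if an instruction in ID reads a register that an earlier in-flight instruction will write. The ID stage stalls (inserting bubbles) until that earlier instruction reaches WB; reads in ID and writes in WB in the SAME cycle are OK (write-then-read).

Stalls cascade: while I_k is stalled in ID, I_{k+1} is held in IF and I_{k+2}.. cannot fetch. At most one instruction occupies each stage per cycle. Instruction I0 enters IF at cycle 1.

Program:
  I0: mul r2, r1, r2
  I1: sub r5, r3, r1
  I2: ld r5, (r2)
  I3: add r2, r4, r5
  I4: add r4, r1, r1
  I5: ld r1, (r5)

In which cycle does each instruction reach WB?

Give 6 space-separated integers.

Answer: 5 6 8 11 12 13

Derivation:
I0 mul r2 <- r1,r2: IF@1 ID@2 stall=0 (-) EX@3 MEM@4 WB@5
I1 sub r5 <- r3,r1: IF@2 ID@3 stall=0 (-) EX@4 MEM@5 WB@6
I2 ld r5 <- r2: IF@3 ID@4 stall=1 (RAW on I0.r2 (WB@5)) EX@6 MEM@7 WB@8
I3 add r2 <- r4,r5: IF@4 ID@6 stall=2 (RAW on I2.r5 (WB@8)) EX@9 MEM@10 WB@11
I4 add r4 <- r1,r1: IF@6 ID@9 stall=0 (-) EX@10 MEM@11 WB@12
I5 ld r1 <- r5: IF@9 ID@10 stall=0 (-) EX@11 MEM@12 WB@13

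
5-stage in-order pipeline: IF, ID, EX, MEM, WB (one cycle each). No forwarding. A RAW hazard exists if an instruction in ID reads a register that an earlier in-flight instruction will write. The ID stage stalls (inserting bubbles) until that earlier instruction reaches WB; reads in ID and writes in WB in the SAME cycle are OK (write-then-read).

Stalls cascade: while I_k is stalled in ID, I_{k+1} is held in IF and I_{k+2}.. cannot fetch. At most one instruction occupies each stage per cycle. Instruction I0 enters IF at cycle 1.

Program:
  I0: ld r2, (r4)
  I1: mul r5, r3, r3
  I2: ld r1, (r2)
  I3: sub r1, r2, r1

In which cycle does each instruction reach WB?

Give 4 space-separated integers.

Answer: 5 6 8 11

Derivation:
I0 ld r2 <- r4: IF@1 ID@2 stall=0 (-) EX@3 MEM@4 WB@5
I1 mul r5 <- r3,r3: IF@2 ID@3 stall=0 (-) EX@4 MEM@5 WB@6
I2 ld r1 <- r2: IF@3 ID@4 stall=1 (RAW on I0.r2 (WB@5)) EX@6 MEM@7 WB@8
I3 sub r1 <- r2,r1: IF@4 ID@6 stall=2 (RAW on I2.r1 (WB@8)) EX@9 MEM@10 WB@11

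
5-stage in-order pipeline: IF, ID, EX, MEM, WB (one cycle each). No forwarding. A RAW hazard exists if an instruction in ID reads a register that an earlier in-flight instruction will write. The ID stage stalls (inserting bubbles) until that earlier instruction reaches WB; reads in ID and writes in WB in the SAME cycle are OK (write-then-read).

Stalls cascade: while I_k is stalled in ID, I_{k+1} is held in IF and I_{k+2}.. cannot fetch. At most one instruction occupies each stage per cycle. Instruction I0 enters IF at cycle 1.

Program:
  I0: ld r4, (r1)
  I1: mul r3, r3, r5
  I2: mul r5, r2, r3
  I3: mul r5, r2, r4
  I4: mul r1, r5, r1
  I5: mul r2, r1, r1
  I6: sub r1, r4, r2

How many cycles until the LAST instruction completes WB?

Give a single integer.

I0 ld r4 <- r1: IF@1 ID@2 stall=0 (-) EX@3 MEM@4 WB@5
I1 mul r3 <- r3,r5: IF@2 ID@3 stall=0 (-) EX@4 MEM@5 WB@6
I2 mul r5 <- r2,r3: IF@3 ID@4 stall=2 (RAW on I1.r3 (WB@6)) EX@7 MEM@8 WB@9
I3 mul r5 <- r2,r4: IF@4 ID@7 stall=0 (-) EX@8 MEM@9 WB@10
I4 mul r1 <- r5,r1: IF@7 ID@8 stall=2 (RAW on I3.r5 (WB@10)) EX@11 MEM@12 WB@13
I5 mul r2 <- r1,r1: IF@8 ID@11 stall=2 (RAW on I4.r1 (WB@13)) EX@14 MEM@15 WB@16
I6 sub r1 <- r4,r2: IF@11 ID@14 stall=2 (RAW on I5.r2 (WB@16)) EX@17 MEM@18 WB@19

Answer: 19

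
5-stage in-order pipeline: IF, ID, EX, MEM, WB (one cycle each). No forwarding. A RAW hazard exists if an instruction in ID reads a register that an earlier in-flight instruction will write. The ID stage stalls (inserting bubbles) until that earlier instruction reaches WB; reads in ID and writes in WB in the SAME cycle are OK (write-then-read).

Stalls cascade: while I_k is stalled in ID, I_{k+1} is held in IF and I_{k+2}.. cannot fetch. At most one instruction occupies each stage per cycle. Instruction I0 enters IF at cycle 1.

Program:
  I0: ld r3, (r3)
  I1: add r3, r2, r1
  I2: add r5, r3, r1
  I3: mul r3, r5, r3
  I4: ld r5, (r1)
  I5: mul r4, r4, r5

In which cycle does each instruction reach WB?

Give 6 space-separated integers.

Answer: 5 6 9 12 13 16

Derivation:
I0 ld r3 <- r3: IF@1 ID@2 stall=0 (-) EX@3 MEM@4 WB@5
I1 add r3 <- r2,r1: IF@2 ID@3 stall=0 (-) EX@4 MEM@5 WB@6
I2 add r5 <- r3,r1: IF@3 ID@4 stall=2 (RAW on I1.r3 (WB@6)) EX@7 MEM@8 WB@9
I3 mul r3 <- r5,r3: IF@4 ID@7 stall=2 (RAW on I2.r5 (WB@9)) EX@10 MEM@11 WB@12
I4 ld r5 <- r1: IF@7 ID@10 stall=0 (-) EX@11 MEM@12 WB@13
I5 mul r4 <- r4,r5: IF@10 ID@11 stall=2 (RAW on I4.r5 (WB@13)) EX@14 MEM@15 WB@16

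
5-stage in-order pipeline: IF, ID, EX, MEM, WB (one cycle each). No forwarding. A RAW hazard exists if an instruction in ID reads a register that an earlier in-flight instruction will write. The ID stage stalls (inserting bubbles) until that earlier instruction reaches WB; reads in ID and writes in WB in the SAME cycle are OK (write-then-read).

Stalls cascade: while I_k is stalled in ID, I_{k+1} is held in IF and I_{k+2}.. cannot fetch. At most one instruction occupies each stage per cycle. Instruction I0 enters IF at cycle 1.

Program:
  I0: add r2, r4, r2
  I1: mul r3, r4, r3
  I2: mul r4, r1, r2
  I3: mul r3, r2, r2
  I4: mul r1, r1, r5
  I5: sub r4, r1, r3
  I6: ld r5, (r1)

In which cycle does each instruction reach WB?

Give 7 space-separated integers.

I0 add r2 <- r4,r2: IF@1 ID@2 stall=0 (-) EX@3 MEM@4 WB@5
I1 mul r3 <- r4,r3: IF@2 ID@3 stall=0 (-) EX@4 MEM@5 WB@6
I2 mul r4 <- r1,r2: IF@3 ID@4 stall=1 (RAW on I0.r2 (WB@5)) EX@6 MEM@7 WB@8
I3 mul r3 <- r2,r2: IF@4 ID@6 stall=0 (-) EX@7 MEM@8 WB@9
I4 mul r1 <- r1,r5: IF@6 ID@7 stall=0 (-) EX@8 MEM@9 WB@10
I5 sub r4 <- r1,r3: IF@7 ID@8 stall=2 (RAW on I4.r1 (WB@10)) EX@11 MEM@12 WB@13
I6 ld r5 <- r1: IF@8 ID@11 stall=0 (-) EX@12 MEM@13 WB@14

Answer: 5 6 8 9 10 13 14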